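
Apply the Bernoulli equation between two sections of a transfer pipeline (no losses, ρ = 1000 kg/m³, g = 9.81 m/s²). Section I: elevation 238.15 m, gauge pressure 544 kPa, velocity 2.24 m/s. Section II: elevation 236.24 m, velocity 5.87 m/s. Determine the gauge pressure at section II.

P₂ ≈ 548 kPa

Pressure head at I: ψ₁ = P₁/(ρg) = 544×1000 / (1000 × 9.81) = 55.45 m.
Velocity heads: v₁²/2g = 2.24²/19.62 = 0.256 m; v₂²/2g = 5.87²/19.62 = 1.756 m.
Total head H = z₁ + ψ₁ + v₁²/2g = 238.15 + 55.45 + 0.256 = 293.86 m.
ψ₂ = H − z₂ − v₂²/2g = 293.86 − 236.24 − 1.756 = 55.86 m.
P₂ = ρgψ₂ = 1000 × 9.81 × 55.86 ≈ 548 kPa.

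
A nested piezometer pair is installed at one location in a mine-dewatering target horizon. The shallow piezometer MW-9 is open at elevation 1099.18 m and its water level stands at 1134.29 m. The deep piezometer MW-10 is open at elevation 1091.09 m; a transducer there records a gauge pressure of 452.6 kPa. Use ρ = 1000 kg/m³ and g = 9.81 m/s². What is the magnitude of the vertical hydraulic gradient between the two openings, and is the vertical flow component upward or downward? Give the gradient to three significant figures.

Total head at MW-9: h = 1134.29 m (water level in the standpipe).
Pressure head at MW-10: ψ = P/(ρg) = 452.6×1000 / (1000 × 9.81) = 46.14 m.
Total head at MW-10: h = z + ψ = 1091.09 + 46.14 = 1137.23 m.
Δh = h(MW-9) − h(MW-10) = 1134.29 − 1137.23 = -2.94 m.
Vertical separation Δz = 1099.18 − 1091.09 = 8.09 m.
|i_v| = |Δh| / Δz = 2.94 / 8.09 = 0.363.
Head is higher in the deep piezometer, so vertical flow is upward (discharge condition).

|i_v| ≈ 0.363; vertical flow is upward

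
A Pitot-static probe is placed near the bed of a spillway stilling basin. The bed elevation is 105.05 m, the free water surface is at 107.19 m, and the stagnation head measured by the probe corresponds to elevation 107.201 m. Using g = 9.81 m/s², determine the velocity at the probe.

v ≈ 0.465 m/s

Near the bed, under hydrostatic conditions, the piezometric head (z + ψ) equals the free-surface elevation, 107.19 m.
Velocity head = total − piezometric = 107.201 − 107.19 = 0.011 m.
v = √(2g·h_v) = √(2 × 9.81 × 0.011) = 0.465 m/s.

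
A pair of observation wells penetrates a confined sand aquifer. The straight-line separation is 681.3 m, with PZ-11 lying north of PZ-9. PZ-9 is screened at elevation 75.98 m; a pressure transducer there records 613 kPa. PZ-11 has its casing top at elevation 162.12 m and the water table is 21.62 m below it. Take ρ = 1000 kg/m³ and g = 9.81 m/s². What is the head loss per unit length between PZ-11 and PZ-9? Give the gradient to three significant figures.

Pressure head at PZ-9: ψ = P/(ρg) = 613×1000 / (1000 × 9.81) = 62.49 m.
Total head at PZ-9: h = z + ψ = 75.98 + 62.49 = 138.47 m.
Total head at PZ-11: h = 162.12 − 21.62 = 140.50 m.
Head difference: h(PZ-9) − h(PZ-11) = 138.47 − 140.50 = -2.03 m.
Hydraulic gradient: i = |Δh| / L = 2.03 / 681.3 = 0.00298.

i ≈ 0.00298 m/m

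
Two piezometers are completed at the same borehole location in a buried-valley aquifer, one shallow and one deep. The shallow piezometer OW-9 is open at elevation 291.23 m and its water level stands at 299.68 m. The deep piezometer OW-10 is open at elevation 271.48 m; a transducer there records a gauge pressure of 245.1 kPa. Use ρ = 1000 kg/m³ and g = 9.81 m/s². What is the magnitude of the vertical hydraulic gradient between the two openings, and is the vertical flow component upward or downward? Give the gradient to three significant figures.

Total head at OW-9: h = 299.68 m (water level in the standpipe).
Pressure head at OW-10: ψ = P/(ρg) = 245.1×1000 / (1000 × 9.81) = 24.98 m.
Total head at OW-10: h = z + ψ = 271.48 + 24.98 = 296.46 m.
Δh = h(OW-9) − h(OW-10) = 299.68 − 296.46 = 3.22 m.
Vertical separation Δz = 291.23 − 271.48 = 19.75 m.
|i_v| = |Δh| / Δz = 3.22 / 19.75 = 0.163.
Head is higher in the shallow piezometer, so vertical flow is downward (recharge condition).

|i_v| ≈ 0.163; vertical flow is downward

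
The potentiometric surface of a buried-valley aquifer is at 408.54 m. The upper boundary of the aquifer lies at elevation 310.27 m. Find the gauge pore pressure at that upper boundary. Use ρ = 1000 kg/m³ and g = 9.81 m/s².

P ≈ 964 kPa

Pressure head at the aquifer top: ψ = h − z = 408.54 − 310.27 = 98.27 m.
P = ρgψ = 1000 × 9.81 × 98.27 = 964029 Pa ≈ 964 kPa.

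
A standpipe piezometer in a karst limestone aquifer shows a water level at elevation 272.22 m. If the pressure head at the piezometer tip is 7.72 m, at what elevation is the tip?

z = h − ψ = 272.22 − 7.72 = 264.50 m.

z ≈ 264.50 m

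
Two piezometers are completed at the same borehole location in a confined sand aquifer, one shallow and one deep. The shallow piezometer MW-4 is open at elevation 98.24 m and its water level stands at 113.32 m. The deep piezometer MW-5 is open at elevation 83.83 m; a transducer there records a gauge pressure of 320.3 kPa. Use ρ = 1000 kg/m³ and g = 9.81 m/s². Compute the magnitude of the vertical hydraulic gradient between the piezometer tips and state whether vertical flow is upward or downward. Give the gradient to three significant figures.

Total head at MW-4: h = 113.32 m (water level in the standpipe).
Pressure head at MW-5: ψ = P/(ρg) = 320.3×1000 / (1000 × 9.81) = 32.65 m.
Total head at MW-5: h = z + ψ = 83.83 + 32.65 = 116.48 m.
Δh = h(MW-4) − h(MW-5) = 113.32 − 116.48 = -3.16 m.
Vertical separation Δz = 98.24 − 83.83 = 14.41 m.
|i_v| = |Δh| / Δz = 3.16 / 14.41 = 0.219.
Head is higher in the deep piezometer, so vertical flow is upward (discharge condition).

|i_v| ≈ 0.219; vertical flow is upward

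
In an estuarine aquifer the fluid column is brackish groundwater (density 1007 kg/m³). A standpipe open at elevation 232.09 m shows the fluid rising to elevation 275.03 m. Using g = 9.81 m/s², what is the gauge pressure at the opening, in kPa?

P ≈ 424 kPa

Pressure head ψ = h − z = 275.03 − 232.09 = 42.94 m.
P = ρgψ = 1007 × 9.81 × 42.94 = 424190 Pa ≈ 424 kPa.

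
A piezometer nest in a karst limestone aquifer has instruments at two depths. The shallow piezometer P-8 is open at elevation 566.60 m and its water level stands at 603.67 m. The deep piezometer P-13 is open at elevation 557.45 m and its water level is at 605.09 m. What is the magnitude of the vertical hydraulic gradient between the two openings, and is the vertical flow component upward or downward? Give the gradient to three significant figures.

|i_v| ≈ 0.155; vertical flow is upward

Total head at P-8: h = 603.67 m (water level in the standpipe).
Total head at P-13: h = 605.09 m.
Δh = h(P-8) − h(P-13) = 603.67 − 605.09 = -1.42 m.
Vertical separation Δz = 566.60 − 557.45 = 9.15 m.
|i_v| = |Δh| / Δz = 1.42 / 9.15 = 0.155.
Head is higher in the deep piezometer, so vertical flow is upward (discharge condition).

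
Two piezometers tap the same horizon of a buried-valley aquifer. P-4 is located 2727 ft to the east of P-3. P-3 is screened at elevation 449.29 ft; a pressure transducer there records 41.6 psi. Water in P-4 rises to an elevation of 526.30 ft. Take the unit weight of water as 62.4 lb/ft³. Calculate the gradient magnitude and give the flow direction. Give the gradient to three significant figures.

Pressure head at P-3: ψ = 144·P/γ = 144 × 41.6 / 62.4 = 96.00 ft.
Total head at P-3: h = z + ψ = 449.29 + 96.00 = 545.29 ft.
Total head at P-4: h = 526.30 ft (water level in the piezometer is the total head).
Head difference: h(P-3) − h(P-4) = 545.29 − 526.30 = 18.99 ft.
Hydraulic gradient: i = |Δh| / L = 18.99 / 2727 = 0.00696.
Flow is from higher to lower head: from P-3 toward P-4, i.e. toward the east.

i ≈ 0.00696; groundwater flows toward the east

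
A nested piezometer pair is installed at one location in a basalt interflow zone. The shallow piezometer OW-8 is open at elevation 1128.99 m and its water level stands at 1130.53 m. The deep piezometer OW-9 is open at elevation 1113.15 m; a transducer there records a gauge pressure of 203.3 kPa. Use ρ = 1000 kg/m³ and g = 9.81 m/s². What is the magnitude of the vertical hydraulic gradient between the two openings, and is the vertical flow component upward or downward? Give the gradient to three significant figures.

Total head at OW-8: h = 1130.53 m (water level in the standpipe).
Pressure head at OW-9: ψ = P/(ρg) = 203.3×1000 / (1000 × 9.81) = 20.72 m.
Total head at OW-9: h = z + ψ = 1113.15 + 20.72 = 1133.87 m.
Δh = h(OW-8) − h(OW-9) = 1130.53 − 1133.87 = -3.34 m.
Vertical separation Δz = 1128.99 − 1113.15 = 15.84 m.
|i_v| = |Δh| / Δz = 3.34 / 15.84 = 0.211.
Head is higher in the deep piezometer, so vertical flow is upward (discharge condition).

|i_v| ≈ 0.211; vertical flow is upward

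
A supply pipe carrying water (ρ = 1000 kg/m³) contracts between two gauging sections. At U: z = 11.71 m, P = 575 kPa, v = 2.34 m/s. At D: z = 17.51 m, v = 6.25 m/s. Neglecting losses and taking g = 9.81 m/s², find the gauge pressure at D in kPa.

P₂ ≈ 501 kPa

Pressure head at U: ψ₁ = P₁/(ρg) = 575×1000 / (1000 × 9.81) = 58.61 m.
Velocity heads: v₁²/2g = 2.34²/19.62 = 0.279 m; v₂²/2g = 6.25²/19.62 = 1.991 m.
Total head H = z₁ + ψ₁ + v₁²/2g = 11.71 + 58.61 + 0.279 = 70.60 m.
ψ₂ = H − z₂ − v₂²/2g = 70.60 − 17.51 − 1.991 = 51.10 m.
P₂ = ρgψ₂ = 1000 × 9.81 × 51.10 ≈ 501 kPa.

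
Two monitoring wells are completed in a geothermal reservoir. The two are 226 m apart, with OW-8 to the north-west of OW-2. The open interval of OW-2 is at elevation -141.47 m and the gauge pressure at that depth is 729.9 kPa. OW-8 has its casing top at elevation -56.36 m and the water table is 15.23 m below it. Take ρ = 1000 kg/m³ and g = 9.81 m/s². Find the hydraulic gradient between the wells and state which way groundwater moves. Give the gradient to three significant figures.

i ≈ 0.0200; groundwater flows toward the north-west

Pressure head at OW-2: ψ = P/(ρg) = 729.9×1000 / (1000 × 9.81) = 74.40 m.
Total head at OW-2: h = z + ψ = -141.47 + 74.40 = -67.07 m.
Total head at OW-8: h = -56.36 − 15.23 = -71.59 m.
Head difference: h(OW-2) − h(OW-8) = -67.07 − (-71.59) = 4.52 m.
Hydraulic gradient: i = |Δh| / L = 4.52 / 226 = 0.0200.
Flow is from higher to lower head: from OW-2 toward OW-8, i.e. toward the north-west.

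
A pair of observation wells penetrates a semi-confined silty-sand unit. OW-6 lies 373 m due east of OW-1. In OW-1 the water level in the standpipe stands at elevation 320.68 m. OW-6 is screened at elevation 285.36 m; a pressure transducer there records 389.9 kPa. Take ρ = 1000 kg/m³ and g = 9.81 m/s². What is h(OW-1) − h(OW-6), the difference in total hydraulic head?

Δh ≈ -4.43 m

Total head at OW-1: h = 320.68 m (water level in the piezometer is the total head).
Pressure head at OW-6: ψ = P/(ρg) = 389.9×1000 / (1000 × 9.81) = 39.75 m.
Total head at OW-6: h = z + ψ = 285.36 + 39.75 = 325.11 m.
Head difference: h(OW-1) − h(OW-6) = 320.68 − 325.11 = -4.43 m.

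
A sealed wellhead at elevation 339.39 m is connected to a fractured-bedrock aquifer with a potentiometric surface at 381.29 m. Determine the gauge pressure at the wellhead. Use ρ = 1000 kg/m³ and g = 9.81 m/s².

P ≈ 411 kPa

Head above the cap: Δh = 381.29 − 339.39 = 41.90 m.
P = ρgΔh = 1000 × 9.81 × 41.90 = 411039 Pa ≈ 411 kPa.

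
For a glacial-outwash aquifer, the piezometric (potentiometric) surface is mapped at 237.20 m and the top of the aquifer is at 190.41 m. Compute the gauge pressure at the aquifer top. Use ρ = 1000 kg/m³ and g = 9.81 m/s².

P ≈ 459 kPa

Pressure head at the aquifer top: ψ = h − z = 237.20 − 190.41 = 46.79 m.
P = ρgψ = 1000 × 9.81 × 46.79 = 459010 Pa ≈ 459 kPa.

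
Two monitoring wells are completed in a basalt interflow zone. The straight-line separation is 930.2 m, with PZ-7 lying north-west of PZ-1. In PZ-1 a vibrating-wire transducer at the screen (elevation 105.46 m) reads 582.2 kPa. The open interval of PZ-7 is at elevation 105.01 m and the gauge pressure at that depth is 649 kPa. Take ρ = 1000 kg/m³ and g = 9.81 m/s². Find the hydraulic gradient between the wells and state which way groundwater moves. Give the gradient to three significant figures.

Pressure head at PZ-1: ψ = P/(ρg) = 582.2×1000 / (1000 × 9.81) = 59.35 m.
Total head at PZ-1: h = z + ψ = 105.46 + 59.35 = 164.81 m.
Pressure head at PZ-7: ψ = P/(ρg) = 649×1000 / (1000 × 9.81) = 66.16 m.
Total head at PZ-7: h = z + ψ = 105.01 + 66.16 = 171.17 m.
Head difference: h(PZ-1) − h(PZ-7) = 164.81 − 171.17 = -6.36 m.
Hydraulic gradient: i = |Δh| / L = 6.36 / 930.2 = 0.00684.
Flow is from higher to lower head: from PZ-7 toward PZ-1, i.e. toward the south-east.

i ≈ 0.00684; groundwater flows toward the south-east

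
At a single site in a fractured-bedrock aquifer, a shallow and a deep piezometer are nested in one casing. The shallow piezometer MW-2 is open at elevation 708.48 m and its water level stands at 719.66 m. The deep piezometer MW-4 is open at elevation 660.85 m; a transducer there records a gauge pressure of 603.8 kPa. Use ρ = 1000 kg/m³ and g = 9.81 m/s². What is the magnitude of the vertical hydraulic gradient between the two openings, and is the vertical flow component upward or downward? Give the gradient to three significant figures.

|i_v| ≈ 0.0575; vertical flow is upward

Total head at MW-2: h = 719.66 m (water level in the standpipe).
Pressure head at MW-4: ψ = P/(ρg) = 603.8×1000 / (1000 × 9.81) = 61.55 m.
Total head at MW-4: h = z + ψ = 660.85 + 61.55 = 722.40 m.
Δh = h(MW-2) − h(MW-4) = 719.66 − 722.40 = -2.74 m.
Vertical separation Δz = 708.48 − 660.85 = 47.63 m.
|i_v| = |Δh| / Δz = 2.74 / 47.63 = 0.0575.
Head is higher in the deep piezometer, so vertical flow is upward (discharge condition).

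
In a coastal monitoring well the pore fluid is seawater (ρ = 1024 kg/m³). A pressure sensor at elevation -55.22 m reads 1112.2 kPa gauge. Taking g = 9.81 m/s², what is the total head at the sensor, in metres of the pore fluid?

h ≈ 55.50 m

ψ = P/(ρg) = 1112.2×1000 / (1024 × 9.81) = 110.72 m.
h = z + ψ = -55.22 + 110.72 = 55.50 m.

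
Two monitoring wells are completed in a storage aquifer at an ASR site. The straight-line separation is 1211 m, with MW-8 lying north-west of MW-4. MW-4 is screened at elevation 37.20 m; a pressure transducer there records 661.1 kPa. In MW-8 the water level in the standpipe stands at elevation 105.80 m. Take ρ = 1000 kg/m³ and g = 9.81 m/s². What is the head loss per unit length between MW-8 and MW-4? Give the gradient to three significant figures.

Pressure head at MW-4: ψ = P/(ρg) = 661.1×1000 / (1000 × 9.81) = 67.39 m.
Total head at MW-4: h = z + ψ = 37.20 + 67.39 = 104.59 m.
Total head at MW-8: h = 105.80 m (water level in the piezometer is the total head).
Head difference: h(MW-4) − h(MW-8) = 104.59 − 105.80 = -1.21 m.
Hydraulic gradient: i = |Δh| / L = 1.21 / 1211 = 0.000999.

i ≈ 0.000999 m/m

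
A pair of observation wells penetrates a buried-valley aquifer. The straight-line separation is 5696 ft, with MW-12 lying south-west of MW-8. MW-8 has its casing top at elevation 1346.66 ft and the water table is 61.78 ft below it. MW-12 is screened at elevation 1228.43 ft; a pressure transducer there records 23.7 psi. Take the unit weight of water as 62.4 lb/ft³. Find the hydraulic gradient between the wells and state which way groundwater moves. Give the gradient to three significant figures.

Total head at MW-8: h = 1346.66 − 61.78 = 1284.88 ft.
Pressure head at MW-12: ψ = 144·P/γ = 144 × 23.7 / 62.4 = 54.69 ft.
Total head at MW-12: h = z + ψ = 1228.43 + 54.69 = 1283.12 ft.
Head difference: h(MW-8) − h(MW-12) = 1284.88 − 1283.12 = 1.76 ft.
Hydraulic gradient: i = |Δh| / L = 1.76 / 5696 = 0.000309.
Flow is from higher to lower head: from MW-8 toward MW-12, i.e. toward the south-west.

i ≈ 0.000309; groundwater flows toward the south-west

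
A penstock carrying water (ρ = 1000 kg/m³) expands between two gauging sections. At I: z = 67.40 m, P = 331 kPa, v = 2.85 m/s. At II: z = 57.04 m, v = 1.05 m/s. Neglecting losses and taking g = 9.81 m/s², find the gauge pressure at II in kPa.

P₂ ≈ 436 kPa

Pressure head at I: ψ₁ = P₁/(ρg) = 331×1000 / (1000 × 9.81) = 33.74 m.
Velocity heads: v₁²/2g = 2.85²/19.62 = 0.414 m; v₂²/2g = 1.05²/19.62 = 0.056 m.
Total head H = z₁ + ψ₁ + v₁²/2g = 67.40 + 33.74 + 0.414 = 101.55 m.
ψ₂ = H − z₂ − v₂²/2g = 101.55 − 57.04 − 0.056 = 44.45 m.
P₂ = ρgψ₂ = 1000 × 9.81 × 44.45 ≈ 436 kPa.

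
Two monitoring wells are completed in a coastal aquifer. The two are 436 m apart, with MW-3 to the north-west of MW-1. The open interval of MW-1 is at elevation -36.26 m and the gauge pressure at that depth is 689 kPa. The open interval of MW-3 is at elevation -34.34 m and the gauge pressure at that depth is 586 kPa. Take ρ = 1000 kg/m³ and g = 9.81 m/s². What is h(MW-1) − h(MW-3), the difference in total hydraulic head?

Pressure head at MW-1: ψ = P/(ρg) = 689×1000 / (1000 × 9.81) = 70.23 m.
Total head at MW-1: h = z + ψ = -36.26 + 70.23 = 33.97 m.
Pressure head at MW-3: ψ = P/(ρg) = 586×1000 / (1000 × 9.81) = 59.73 m.
Total head at MW-3: h = z + ψ = -34.34 + 59.73 = 25.39 m.
Head difference: h(MW-1) − h(MW-3) = 33.97 − 25.39 = 8.58 m.

Δh ≈ 8.58 m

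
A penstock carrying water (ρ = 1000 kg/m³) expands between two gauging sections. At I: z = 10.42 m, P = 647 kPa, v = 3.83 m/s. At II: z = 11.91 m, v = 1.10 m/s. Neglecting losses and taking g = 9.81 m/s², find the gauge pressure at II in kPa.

P₂ ≈ 639 kPa

Pressure head at I: ψ₁ = P₁/(ρg) = 647×1000 / (1000 × 9.81) = 65.95 m.
Velocity heads: v₁²/2g = 3.83²/19.62 = 0.748 m; v₂²/2g = 1.10²/19.62 = 0.062 m.
Total head H = z₁ + ψ₁ + v₁²/2g = 10.42 + 65.95 + 0.748 = 77.12 m.
ψ₂ = H − z₂ − v₂²/2g = 77.12 − 11.91 − 0.062 = 65.15 m.
P₂ = ρgψ₂ = 1000 × 9.81 × 65.15 ≈ 639 kPa.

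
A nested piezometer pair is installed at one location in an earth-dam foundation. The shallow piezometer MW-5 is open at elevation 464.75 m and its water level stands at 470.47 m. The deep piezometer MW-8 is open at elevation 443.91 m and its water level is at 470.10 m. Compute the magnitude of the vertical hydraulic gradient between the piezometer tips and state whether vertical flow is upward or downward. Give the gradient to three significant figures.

Total head at MW-5: h = 470.47 m (water level in the standpipe).
Total head at MW-8: h = 470.10 m.
Δh = h(MW-5) − h(MW-8) = 470.47 − 470.10 = 0.37 m.
Vertical separation Δz = 464.75 − 443.91 = 20.84 m.
|i_v| = |Δh| / Δz = 0.37 / 20.84 = 0.0178.
Head is higher in the shallow piezometer, so vertical flow is downward (recharge condition).

|i_v| ≈ 0.0178; vertical flow is downward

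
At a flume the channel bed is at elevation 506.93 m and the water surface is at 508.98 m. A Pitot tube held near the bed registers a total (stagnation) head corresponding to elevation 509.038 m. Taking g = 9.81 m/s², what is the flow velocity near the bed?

Near the bed, under hydrostatic conditions, the piezometric head (z + ψ) equals the free-surface elevation, 508.98 m.
Velocity head = total − piezometric = 509.038 − 508.98 = 0.058 m.
v = √(2g·h_v) = √(2 × 9.81 × 0.058) = 1.07 m/s.

v ≈ 1.07 m/s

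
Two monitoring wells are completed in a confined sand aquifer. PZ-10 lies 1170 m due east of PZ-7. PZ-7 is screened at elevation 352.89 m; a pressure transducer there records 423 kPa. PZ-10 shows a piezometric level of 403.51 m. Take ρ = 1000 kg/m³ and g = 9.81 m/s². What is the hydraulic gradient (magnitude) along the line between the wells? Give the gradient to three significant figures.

Pressure head at PZ-7: ψ = P/(ρg) = 423×1000 / (1000 × 9.81) = 43.12 m.
Total head at PZ-7: h = z + ψ = 352.89 + 43.12 = 396.01 m.
Total head at PZ-10: h = 403.51 m (water level in the piezometer is the total head).
Head difference: h(PZ-7) − h(PZ-10) = 396.01 − 403.51 = -7.50 m.
Hydraulic gradient: i = |Δh| / L = 7.50 / 1170 = 0.00641.

i ≈ 0.00641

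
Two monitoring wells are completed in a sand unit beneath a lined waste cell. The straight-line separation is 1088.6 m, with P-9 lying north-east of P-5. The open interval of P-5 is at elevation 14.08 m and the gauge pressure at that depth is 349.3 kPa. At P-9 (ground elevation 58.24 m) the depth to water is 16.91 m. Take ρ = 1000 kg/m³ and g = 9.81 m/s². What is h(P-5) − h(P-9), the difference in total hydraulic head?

Δh ≈ 8.36 m

Pressure head at P-5: ψ = P/(ρg) = 349.3×1000 / (1000 × 9.81) = 35.61 m.
Total head at P-5: h = z + ψ = 14.08 + 35.61 = 49.69 m.
Total head at P-9: h = 58.24 − 16.91 = 41.33 m.
Head difference: h(P-5) − h(P-9) = 49.69 − 41.33 = 8.36 m.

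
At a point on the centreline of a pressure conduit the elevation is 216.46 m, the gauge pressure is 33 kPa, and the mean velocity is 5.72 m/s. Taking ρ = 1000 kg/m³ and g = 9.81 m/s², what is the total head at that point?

h ≈ 221.49 m

Pressure head ψ = P/(ρg) = 33×1000 / (1000 × 9.81) = 3.36 m.
Velocity head = v²/(2g) = 5.72² / (2 × 9.81) = 1.668 m.
h = z + ψ + v²/(2g) = 216.46 + 3.36 + 1.668 = 221.49 m.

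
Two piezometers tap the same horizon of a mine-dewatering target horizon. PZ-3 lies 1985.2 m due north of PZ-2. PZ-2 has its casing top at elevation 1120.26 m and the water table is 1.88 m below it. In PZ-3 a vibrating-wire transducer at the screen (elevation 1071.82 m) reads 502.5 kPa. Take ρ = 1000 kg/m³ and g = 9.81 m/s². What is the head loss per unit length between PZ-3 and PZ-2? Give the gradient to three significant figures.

Total head at PZ-2: h = 1120.26 − 1.88 = 1118.38 m.
Pressure head at PZ-3: ψ = P/(ρg) = 502.5×1000 / (1000 × 9.81) = 51.22 m.
Total head at PZ-3: h = z + ψ = 1071.82 + 51.22 = 1123.04 m.
Head difference: h(PZ-2) − h(PZ-3) = 1118.38 − 1123.04 = -4.66 m.
Hydraulic gradient: i = |Δh| / L = 4.66 / 1985.2 = 0.00235.

i ≈ 0.00235 m/m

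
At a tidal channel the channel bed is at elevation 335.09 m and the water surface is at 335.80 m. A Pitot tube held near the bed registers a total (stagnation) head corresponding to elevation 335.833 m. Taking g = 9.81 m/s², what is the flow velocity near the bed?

Near the bed, under hydrostatic conditions, the piezometric head (z + ψ) equals the free-surface elevation, 335.80 m.
Velocity head = total − piezometric = 335.833 − 335.80 = 0.033 m.
v = √(2g·h_v) = √(2 × 9.81 × 0.033) = 0.805 m/s.

v ≈ 0.805 m/s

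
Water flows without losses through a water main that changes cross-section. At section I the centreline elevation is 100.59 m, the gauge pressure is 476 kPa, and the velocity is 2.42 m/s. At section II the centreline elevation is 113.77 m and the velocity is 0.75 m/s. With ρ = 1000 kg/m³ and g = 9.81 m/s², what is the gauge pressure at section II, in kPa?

Pressure head at I: ψ₁ = P₁/(ρg) = 476×1000 / (1000 × 9.81) = 48.52 m.
Velocity heads: v₁²/2g = 2.42²/19.62 = 0.298 m; v₂²/2g = 0.75²/19.62 = 0.029 m.
Total head H = z₁ + ψ₁ + v₁²/2g = 100.59 + 48.52 + 0.298 = 149.41 m.
ψ₂ = H − z₂ − v₂²/2g = 149.41 − 113.77 − 0.029 = 35.61 m.
P₂ = ρgψ₂ = 1000 × 9.81 × 35.61 ≈ 349 kPa.

P₂ ≈ 349 kPa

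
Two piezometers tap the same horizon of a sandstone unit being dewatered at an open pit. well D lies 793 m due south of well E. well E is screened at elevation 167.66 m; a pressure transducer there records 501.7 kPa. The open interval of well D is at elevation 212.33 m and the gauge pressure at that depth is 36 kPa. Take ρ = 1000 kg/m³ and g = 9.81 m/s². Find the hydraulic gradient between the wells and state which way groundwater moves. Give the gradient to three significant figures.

Pressure head at well E: ψ = P/(ρg) = 501.7×1000 / (1000 × 9.81) = 51.14 m.
Total head at well E: h = z + ψ = 167.66 + 51.14 = 218.80 m.
Pressure head at well D: ψ = P/(ρg) = 36×1000 / (1000 × 9.81) = 3.67 m.
Total head at well D: h = z + ψ = 212.33 + 3.67 = 216.00 m.
Head difference: h(well E) − h(well D) = 218.80 − 216.00 = 2.80 m.
Hydraulic gradient: i = |Δh| / L = 2.80 / 793 = 0.00353.
Flow is from higher to lower head: from well E toward well D, i.e. toward the south.

i ≈ 0.00353; groundwater flows toward the south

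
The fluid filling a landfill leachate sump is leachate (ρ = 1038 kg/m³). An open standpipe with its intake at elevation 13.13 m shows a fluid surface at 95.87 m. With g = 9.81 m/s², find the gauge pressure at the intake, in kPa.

Pressure head ψ = h − z = 95.87 − 13.13 = 82.74 m.
P = ρgψ = 1038 × 9.81 × 82.74 = 842523 Pa ≈ 843 kPa.

P ≈ 843 kPa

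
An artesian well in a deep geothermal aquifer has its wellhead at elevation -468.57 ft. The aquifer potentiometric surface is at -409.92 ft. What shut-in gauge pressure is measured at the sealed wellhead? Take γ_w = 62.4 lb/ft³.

P ≈ 25.4 psi

Head above the cap: Δh = -409.92 − (-468.57) = 58.65 ft.
P = γΔh/144 = 62.4 × 58.65 / 144 = 25.4 psi.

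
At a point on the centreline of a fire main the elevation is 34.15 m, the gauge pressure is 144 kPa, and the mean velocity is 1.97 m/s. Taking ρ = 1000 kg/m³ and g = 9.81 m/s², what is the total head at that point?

Pressure head ψ = P/(ρg) = 144×1000 / (1000 × 9.81) = 14.68 m.
Velocity head = v²/(2g) = 1.97² / (2 × 9.81) = 0.198 m.
h = z + ψ + v²/(2g) = 34.15 + 14.68 + 0.198 = 49.03 m.

h ≈ 49.03 m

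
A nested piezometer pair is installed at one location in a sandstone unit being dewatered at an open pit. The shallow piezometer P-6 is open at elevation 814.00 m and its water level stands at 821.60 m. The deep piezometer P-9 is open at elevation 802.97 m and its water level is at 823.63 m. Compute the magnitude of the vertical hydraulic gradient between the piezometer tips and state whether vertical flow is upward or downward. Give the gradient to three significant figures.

|i_v| ≈ 0.184; vertical flow is upward

Total head at P-6: h = 821.60 m (water level in the standpipe).
Total head at P-9: h = 823.63 m.
Δh = h(P-6) − h(P-9) = 821.60 − 823.63 = -2.03 m.
Vertical separation Δz = 814.00 − 802.97 = 11.03 m.
|i_v| = |Δh| / Δz = 2.03 / 11.03 = 0.184.
Head is higher in the deep piezometer, so vertical flow is upward (discharge condition).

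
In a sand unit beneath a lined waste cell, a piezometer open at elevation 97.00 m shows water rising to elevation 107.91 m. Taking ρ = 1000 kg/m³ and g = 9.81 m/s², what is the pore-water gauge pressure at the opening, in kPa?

Pressure head ψ = h − z = 107.91 − 97.00 = 10.91 m.
P = ρgψ = 1000 × 9.81 × 10.91 = 107027 Pa ≈ 107 kPa.

P ≈ 107 kPa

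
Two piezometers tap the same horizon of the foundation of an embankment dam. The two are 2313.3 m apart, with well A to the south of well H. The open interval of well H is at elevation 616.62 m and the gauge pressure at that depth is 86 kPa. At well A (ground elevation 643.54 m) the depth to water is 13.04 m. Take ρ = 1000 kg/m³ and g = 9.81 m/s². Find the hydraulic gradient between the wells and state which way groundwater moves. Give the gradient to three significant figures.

i ≈ 0.00221; groundwater flows toward the north

Pressure head at well H: ψ = P/(ρg) = 86×1000 / (1000 × 9.81) = 8.77 m.
Total head at well H: h = z + ψ = 616.62 + 8.77 = 625.39 m.
Total head at well A: h = 643.54 − 13.04 = 630.50 m.
Head difference: h(well H) − h(well A) = 625.39 − 630.50 = -5.11 m.
Hydraulic gradient: i = |Δh| / L = 5.11 / 2313.3 = 0.00221.
Flow is from higher to lower head: from well A toward well H, i.e. toward the north.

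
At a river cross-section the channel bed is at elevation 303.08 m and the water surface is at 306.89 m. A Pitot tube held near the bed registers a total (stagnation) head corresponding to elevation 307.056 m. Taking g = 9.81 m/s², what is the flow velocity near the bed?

v ≈ 1.80 m/s

Near the bed, under hydrostatic conditions, the piezometric head (z + ψ) equals the free-surface elevation, 306.89 m.
Velocity head = total − piezometric = 307.056 − 306.89 = 0.166 m.
v = √(2g·h_v) = √(2 × 9.81 × 0.166) = 1.80 m/s.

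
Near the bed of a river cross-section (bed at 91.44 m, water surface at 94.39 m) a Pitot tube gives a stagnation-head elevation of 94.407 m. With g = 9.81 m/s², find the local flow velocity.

v ≈ 0.578 m/s

Near the bed, under hydrostatic conditions, the piezometric head (z + ψ) equals the free-surface elevation, 94.39 m.
Velocity head = total − piezometric = 94.407 − 94.39 = 0.017 m.
v = √(2g·h_v) = √(2 × 9.81 × 0.017) = 0.578 m/s.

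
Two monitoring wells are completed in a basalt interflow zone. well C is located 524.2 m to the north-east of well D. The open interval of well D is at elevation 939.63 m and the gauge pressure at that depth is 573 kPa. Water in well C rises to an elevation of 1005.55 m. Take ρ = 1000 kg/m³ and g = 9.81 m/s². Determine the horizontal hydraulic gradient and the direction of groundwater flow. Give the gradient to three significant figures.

i ≈ 0.0143; groundwater flows toward the south-west

Pressure head at well D: ψ = P/(ρg) = 573×1000 / (1000 × 9.81) = 58.41 m.
Total head at well D: h = z + ψ = 939.63 + 58.41 = 998.04 m.
Total head at well C: h = 1005.55 m (water level in the piezometer is the total head).
Head difference: h(well D) − h(well C) = 998.04 − 1005.55 = -7.51 m.
Hydraulic gradient: i = |Δh| / L = 7.51 / 524.2 = 0.0143.
Flow is from higher to lower head: from well C toward well D, i.e. toward the south-west.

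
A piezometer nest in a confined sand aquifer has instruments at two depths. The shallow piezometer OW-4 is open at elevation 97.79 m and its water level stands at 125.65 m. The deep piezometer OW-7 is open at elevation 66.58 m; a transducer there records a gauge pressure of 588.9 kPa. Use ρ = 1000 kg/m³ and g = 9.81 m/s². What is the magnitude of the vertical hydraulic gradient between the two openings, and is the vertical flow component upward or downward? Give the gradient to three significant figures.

Total head at OW-4: h = 125.65 m (water level in the standpipe).
Pressure head at OW-7: ψ = P/(ρg) = 588.9×1000 / (1000 × 9.81) = 60.03 m.
Total head at OW-7: h = z + ψ = 66.58 + 60.03 = 126.61 m.
Δh = h(OW-4) − h(OW-7) = 125.65 − 126.61 = -0.96 m.
Vertical separation Δz = 97.79 − 66.58 = 31.21 m.
|i_v| = |Δh| / Δz = 0.96 / 31.21 = 0.0308.
Head is higher in the deep piezometer, so vertical flow is upward (discharge condition).

|i_v| ≈ 0.0308; vertical flow is upward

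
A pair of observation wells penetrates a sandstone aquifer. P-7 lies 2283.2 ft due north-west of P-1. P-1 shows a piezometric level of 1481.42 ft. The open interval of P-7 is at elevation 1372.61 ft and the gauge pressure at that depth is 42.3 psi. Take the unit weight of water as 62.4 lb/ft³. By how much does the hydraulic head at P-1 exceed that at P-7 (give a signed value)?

Total head at P-1: h = 1481.42 ft (water level in the piezometer is the total head).
Pressure head at P-7: ψ = 144·P/γ = 144 × 42.3 / 62.4 = 97.62 ft.
Total head at P-7: h = z + ψ = 1372.61 + 97.62 = 1470.23 ft.
Head difference: h(P-1) − h(P-7) = 1481.42 − 1470.23 = 11.19 ft.

Δh ≈ 11.19 ft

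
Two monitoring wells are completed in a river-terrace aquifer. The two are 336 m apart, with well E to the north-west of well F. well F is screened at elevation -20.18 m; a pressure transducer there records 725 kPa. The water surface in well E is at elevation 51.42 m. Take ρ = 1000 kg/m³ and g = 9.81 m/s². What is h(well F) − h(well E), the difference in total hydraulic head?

Pressure head at well F: ψ = P/(ρg) = 725×1000 / (1000 × 9.81) = 73.90 m.
Total head at well F: h = z + ψ = -20.18 + 73.90 = 53.72 m.
Total head at well E: h = 51.42 m (water level in the piezometer is the total head).
Head difference: h(well F) − h(well E) = 53.72 − 51.42 = 2.30 m.

Δh ≈ 2.30 m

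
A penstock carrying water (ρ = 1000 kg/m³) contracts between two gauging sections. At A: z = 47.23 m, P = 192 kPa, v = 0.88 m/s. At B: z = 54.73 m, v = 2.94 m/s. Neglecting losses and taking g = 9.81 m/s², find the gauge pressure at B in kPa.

Pressure head at A: ψ₁ = P₁/(ρg) = 192×1000 / (1000 × 9.81) = 19.57 m.
Velocity heads: v₁²/2g = 0.88²/19.62 = 0.039 m; v₂²/2g = 2.94²/19.62 = 0.441 m.
Total head H = z₁ + ψ₁ + v₁²/2g = 47.23 + 19.57 + 0.039 = 66.84 m.
ψ₂ = H − z₂ − v₂²/2g = 66.84 − 54.73 − 0.441 = 11.67 m.
P₂ = ρgψ₂ = 1000 × 9.81 × 11.67 ≈ 114 kPa.

P₂ ≈ 114 kPa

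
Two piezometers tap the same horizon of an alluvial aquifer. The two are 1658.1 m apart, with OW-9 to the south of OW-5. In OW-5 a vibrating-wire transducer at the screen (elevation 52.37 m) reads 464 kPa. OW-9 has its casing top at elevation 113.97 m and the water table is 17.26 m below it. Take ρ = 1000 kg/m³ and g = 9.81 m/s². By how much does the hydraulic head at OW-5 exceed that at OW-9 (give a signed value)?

Δh ≈ 2.96 m

Pressure head at OW-5: ψ = P/(ρg) = 464×1000 / (1000 × 9.81) = 47.30 m.
Total head at OW-5: h = z + ψ = 52.37 + 47.30 = 99.67 m.
Total head at OW-9: h = 113.97 − 17.26 = 96.71 m.
Head difference: h(OW-5) − h(OW-9) = 99.67 − 96.71 = 2.96 m.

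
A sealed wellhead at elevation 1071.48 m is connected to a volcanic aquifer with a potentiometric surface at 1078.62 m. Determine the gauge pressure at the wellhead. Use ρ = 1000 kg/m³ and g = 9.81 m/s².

P ≈ 70.0 kPa

Head above the cap: Δh = 1078.62 − 1071.48 = 7.14 m.
P = ρgΔh = 1000 × 9.81 × 7.14 = 70043 Pa ≈ 70.0 kPa.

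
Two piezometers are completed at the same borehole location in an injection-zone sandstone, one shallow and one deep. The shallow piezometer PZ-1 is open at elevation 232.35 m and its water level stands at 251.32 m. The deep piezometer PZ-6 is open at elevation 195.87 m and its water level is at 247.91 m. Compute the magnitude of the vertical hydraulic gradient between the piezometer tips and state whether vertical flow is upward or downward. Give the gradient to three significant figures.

|i_v| ≈ 0.0935; vertical flow is downward

Total head at PZ-1: h = 251.32 m (water level in the standpipe).
Total head at PZ-6: h = 247.91 m.
Δh = h(PZ-1) − h(PZ-6) = 251.32 − 247.91 = 3.41 m.
Vertical separation Δz = 232.35 − 195.87 = 36.48 m.
|i_v| = |Δh| / Δz = 3.41 / 36.48 = 0.0935.
Head is higher in the shallow piezometer, so vertical flow is downward (recharge condition).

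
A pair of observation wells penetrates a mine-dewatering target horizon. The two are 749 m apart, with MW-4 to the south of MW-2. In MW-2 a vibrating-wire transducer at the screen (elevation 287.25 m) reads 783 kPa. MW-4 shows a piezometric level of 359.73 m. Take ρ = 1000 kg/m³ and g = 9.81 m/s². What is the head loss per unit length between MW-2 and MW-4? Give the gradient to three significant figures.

i ≈ 0.00980 m/m

Pressure head at MW-2: ψ = P/(ρg) = 783×1000 / (1000 × 9.81) = 79.82 m.
Total head at MW-2: h = z + ψ = 287.25 + 79.82 = 367.07 m.
Total head at MW-4: h = 359.73 m (water level in the piezometer is the total head).
Head difference: h(MW-2) − h(MW-4) = 367.07 − 359.73 = 7.34 m.
Hydraulic gradient: i = |Δh| / L = 7.34 / 749 = 0.00980.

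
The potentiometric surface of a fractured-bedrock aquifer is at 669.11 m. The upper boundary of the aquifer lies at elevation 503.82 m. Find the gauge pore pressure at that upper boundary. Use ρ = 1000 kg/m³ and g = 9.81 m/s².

Pressure head at the aquifer top: ψ = h − z = 669.11 − 503.82 = 165.29 m.
P = ρgψ = 1000 × 9.81 × 165.29 = 1621495 Pa ≈ 1620 kPa.

P ≈ 1620 kPa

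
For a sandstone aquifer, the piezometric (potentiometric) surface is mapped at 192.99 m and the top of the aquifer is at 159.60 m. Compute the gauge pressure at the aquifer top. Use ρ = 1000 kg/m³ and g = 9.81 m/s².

Pressure head at the aquifer top: ψ = h − z = 192.99 − 159.60 = 33.39 m.
P = ρgψ = 1000 × 9.81 × 33.39 = 327556 Pa ≈ 328 kPa.

P ≈ 328 kPa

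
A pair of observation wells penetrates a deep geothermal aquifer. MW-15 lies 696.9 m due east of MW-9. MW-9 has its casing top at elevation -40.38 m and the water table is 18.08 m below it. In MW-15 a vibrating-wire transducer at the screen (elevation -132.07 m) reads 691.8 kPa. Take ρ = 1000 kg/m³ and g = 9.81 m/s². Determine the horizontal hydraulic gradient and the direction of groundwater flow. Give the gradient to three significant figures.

i ≈ 0.00443; groundwater flows toward the east

Total head at MW-9: h = -40.38 − 18.08 = -58.46 m.
Pressure head at MW-15: ψ = P/(ρg) = 691.8×1000 / (1000 × 9.81) = 70.52 m.
Total head at MW-15: h = z + ψ = -132.07 + 70.52 = -61.55 m.
Head difference: h(MW-9) − h(MW-15) = -58.46 − (-61.55) = 3.09 m.
Hydraulic gradient: i = |Δh| / L = 3.09 / 696.9 = 0.00443.
Flow is from higher to lower head: from MW-9 toward MW-15, i.e. toward the east.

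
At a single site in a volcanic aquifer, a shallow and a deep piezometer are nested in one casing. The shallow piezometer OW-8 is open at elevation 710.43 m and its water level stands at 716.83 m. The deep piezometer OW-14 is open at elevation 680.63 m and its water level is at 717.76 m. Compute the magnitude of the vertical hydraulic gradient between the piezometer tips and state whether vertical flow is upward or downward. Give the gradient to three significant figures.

Total head at OW-8: h = 716.83 m (water level in the standpipe).
Total head at OW-14: h = 717.76 m.
Δh = h(OW-8) − h(OW-14) = 716.83 − 717.76 = -0.93 m.
Vertical separation Δz = 710.43 − 680.63 = 29.80 m.
|i_v| = |Δh| / Δz = 0.93 / 29.80 = 0.0312.
Head is higher in the deep piezometer, so vertical flow is upward (discharge condition).

|i_v| ≈ 0.0312; vertical flow is upward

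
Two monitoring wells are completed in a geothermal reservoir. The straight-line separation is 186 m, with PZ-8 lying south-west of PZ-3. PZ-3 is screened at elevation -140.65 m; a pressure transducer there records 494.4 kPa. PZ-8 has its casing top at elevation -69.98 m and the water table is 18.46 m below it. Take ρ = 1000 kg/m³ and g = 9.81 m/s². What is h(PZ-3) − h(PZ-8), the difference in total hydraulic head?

Δh ≈ -1.81 m

Pressure head at PZ-3: ψ = P/(ρg) = 494.4×1000 / (1000 × 9.81) = 50.40 m.
Total head at PZ-3: h = z + ψ = -140.65 + 50.40 = -90.25 m.
Total head at PZ-8: h = -69.98 − 18.46 = -88.44 m.
Head difference: h(PZ-3) − h(PZ-8) = -90.25 − (-88.44) = -1.81 m.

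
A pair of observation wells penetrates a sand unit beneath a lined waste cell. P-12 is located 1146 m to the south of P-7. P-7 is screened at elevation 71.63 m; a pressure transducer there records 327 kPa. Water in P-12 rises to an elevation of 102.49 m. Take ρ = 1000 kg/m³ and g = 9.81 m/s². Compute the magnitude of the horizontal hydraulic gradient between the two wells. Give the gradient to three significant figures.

Pressure head at P-7: ψ = P/(ρg) = 327×1000 / (1000 × 9.81) = 33.33 m.
Total head at P-7: h = z + ψ = 71.63 + 33.33 = 104.96 m.
Total head at P-12: h = 102.49 m (water level in the piezometer is the total head).
Head difference: h(P-7) − h(P-12) = 104.96 − 102.49 = 2.47 m.
Hydraulic gradient: i = |Δh| / L = 2.47 / 1146 = 0.00216.

i ≈ 0.00216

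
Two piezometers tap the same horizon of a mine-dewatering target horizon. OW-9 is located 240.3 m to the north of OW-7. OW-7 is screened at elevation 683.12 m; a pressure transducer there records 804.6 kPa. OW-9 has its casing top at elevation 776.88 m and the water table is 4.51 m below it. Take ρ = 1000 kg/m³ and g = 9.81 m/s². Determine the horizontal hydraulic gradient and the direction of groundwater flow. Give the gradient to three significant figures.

i ≈ 0.0301; groundwater flows toward the south

Pressure head at OW-7: ψ = P/(ρg) = 804.6×1000 / (1000 × 9.81) = 82.02 m.
Total head at OW-7: h = z + ψ = 683.12 + 82.02 = 765.14 m.
Total head at OW-9: h = 776.88 − 4.51 = 772.37 m.
Head difference: h(OW-7) − h(OW-9) = 765.14 − 772.37 = -7.23 m.
Hydraulic gradient: i = |Δh| / L = 7.23 / 240.3 = 0.0301.
Flow is from higher to lower head: from OW-9 toward OW-7, i.e. toward the south.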